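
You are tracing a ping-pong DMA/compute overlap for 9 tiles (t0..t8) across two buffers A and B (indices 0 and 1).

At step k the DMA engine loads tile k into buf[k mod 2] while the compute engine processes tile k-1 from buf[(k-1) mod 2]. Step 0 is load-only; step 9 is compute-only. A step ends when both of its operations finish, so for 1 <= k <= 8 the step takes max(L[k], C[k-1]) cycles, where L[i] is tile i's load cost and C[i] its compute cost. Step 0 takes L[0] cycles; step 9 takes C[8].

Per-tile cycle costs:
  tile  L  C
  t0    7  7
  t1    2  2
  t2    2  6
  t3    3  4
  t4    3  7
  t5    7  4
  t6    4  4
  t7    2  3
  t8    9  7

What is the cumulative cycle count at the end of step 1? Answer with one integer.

end_cycle[1] = 14

k=0 load=t0/7c comp=- wait=7 total=7
k=1 load=t1/2c comp=t0/7c wait=7 total=14
k=2 load=t2/2c comp=t1/2c wait=2 total=16
k=3 load=t3/3c comp=t2/6c wait=6 total=22
k=4 load=t4/3c comp=t3/4c wait=4 total=26
k=5 load=t5/7c comp=t4/7c wait=7 total=33
k=6 load=t6/4c comp=t5/4c wait=4 total=37
k=7 load=t7/2c comp=t6/4c wait=4 total=41
k=8 load=t8/9c comp=t7/3c wait=9 total=50
k=9 load=- comp=t8/7c wait=7 total=57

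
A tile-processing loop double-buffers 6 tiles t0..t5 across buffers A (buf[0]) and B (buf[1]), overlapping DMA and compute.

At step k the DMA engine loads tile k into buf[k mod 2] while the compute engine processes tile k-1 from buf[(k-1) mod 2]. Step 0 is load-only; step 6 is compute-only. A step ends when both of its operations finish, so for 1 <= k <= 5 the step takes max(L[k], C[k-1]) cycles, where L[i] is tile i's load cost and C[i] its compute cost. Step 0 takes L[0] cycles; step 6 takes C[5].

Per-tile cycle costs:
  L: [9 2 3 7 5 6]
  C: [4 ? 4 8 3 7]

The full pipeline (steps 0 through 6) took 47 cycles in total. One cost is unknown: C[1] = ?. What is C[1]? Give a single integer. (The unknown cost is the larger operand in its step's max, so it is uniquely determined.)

C[1] = 6

step 0: dur = L[0]=9 = 9
step 1: dur = max(L[1]=2, C[0]=4) = 4
step 2: dur = max(L[2]=3, C[1]=?) = C[1]  (unknown; binding)
step 3: dur = max(L[3]=7, C[2]=4) = 7
step 4: dur = max(L[4]=5, C[3]=8) = 8
step 5: dur = max(L[5]=6, C[4]=3) = 6
step 6: dur = C[5]=7 = 7
sum of known step durations = 41
dur[2] = total - known = 47 - 41 = 6
C[1] is the binding max in step 2, so C[1] = dur[2] = 6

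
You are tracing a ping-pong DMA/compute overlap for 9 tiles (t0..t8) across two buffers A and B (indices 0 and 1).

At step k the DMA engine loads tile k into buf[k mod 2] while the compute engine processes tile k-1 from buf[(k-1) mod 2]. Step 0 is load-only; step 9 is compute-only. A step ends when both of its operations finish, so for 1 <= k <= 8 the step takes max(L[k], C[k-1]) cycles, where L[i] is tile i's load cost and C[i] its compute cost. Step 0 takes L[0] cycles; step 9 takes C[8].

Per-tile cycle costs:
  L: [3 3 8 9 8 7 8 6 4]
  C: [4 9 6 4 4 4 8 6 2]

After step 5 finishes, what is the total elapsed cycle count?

[0] DMA t0→A (3c) ∥ CU idle ⇒ 3c, clock 3
[1] DMA t1→B (3c) ∥ CU A:t0 (4c) ⇒ 4c, clock 7
[2] DMA t2→A (8c) ∥ CU B:t1 (9c) ⇒ 9c, clock 16
[3] DMA t3→B (9c) ∥ CU A:t2 (6c) ⇒ 9c, clock 25
[4] DMA t4→A (8c) ∥ CU B:t3 (4c) ⇒ 8c, clock 33
[5] DMA t5→B (7c) ∥ CU A:t4 (4c) ⇒ 7c, clock 40
[6] DMA t6→A (8c) ∥ CU B:t5 (4c) ⇒ 8c, clock 48
[7] DMA t7→B (6c) ∥ CU A:t6 (8c) ⇒ 8c, clock 56
[8] DMA t8→A (4c) ∥ CU B:t7 (6c) ⇒ 6c, clock 62
[9] DMA idle ∥ CU A:t8 (2c) ⇒ 2c, clock 64

end_cycle[5] = 40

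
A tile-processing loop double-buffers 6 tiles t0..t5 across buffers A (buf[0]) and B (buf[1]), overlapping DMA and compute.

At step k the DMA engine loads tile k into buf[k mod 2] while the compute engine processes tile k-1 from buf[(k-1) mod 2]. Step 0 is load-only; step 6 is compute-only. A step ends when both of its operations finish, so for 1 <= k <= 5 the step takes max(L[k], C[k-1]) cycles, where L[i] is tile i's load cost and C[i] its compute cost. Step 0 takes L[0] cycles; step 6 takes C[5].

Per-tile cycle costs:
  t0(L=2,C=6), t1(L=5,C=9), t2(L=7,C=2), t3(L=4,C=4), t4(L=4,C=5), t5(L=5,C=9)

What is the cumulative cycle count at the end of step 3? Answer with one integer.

end_cycle[3] = 21

k=0 load=t0/2c comp=- wait=2 total=2
k=1 load=t1/5c comp=t0/6c wait=6 total=8
k=2 load=t2/7c comp=t1/9c wait=9 total=17
k=3 load=t3/4c comp=t2/2c wait=4 total=21
k=4 load=t4/4c comp=t3/4c wait=4 total=25
k=5 load=t5/5c comp=t4/5c wait=5 total=30
k=6 load=- comp=t5/9c wait=9 total=39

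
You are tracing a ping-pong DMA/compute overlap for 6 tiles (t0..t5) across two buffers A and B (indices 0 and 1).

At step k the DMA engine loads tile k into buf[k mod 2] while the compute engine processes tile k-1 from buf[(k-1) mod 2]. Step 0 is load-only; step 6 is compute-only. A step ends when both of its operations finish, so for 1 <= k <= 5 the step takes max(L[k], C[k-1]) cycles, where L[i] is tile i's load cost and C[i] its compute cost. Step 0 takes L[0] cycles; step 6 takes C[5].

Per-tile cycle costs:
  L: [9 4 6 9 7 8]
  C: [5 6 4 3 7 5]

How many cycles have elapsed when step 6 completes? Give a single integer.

  0. 9=9c; end=9; A:t0 B:-
  1. max(4,5)=5c; end=14; A:t0 B:t1
  2. max(6,6)=6c; end=20; A:t2 B:t1
  3. max(9,4)=9c; end=29; A:t2 B:t3
  4. max(7,3)=7c; end=36; A:t4 B:t3
  5. max(8,7)=8c; end=44; A:t4 B:t5
  6. 5=5c; end=49; A:t4 B:t5

end_cycle[6] = 49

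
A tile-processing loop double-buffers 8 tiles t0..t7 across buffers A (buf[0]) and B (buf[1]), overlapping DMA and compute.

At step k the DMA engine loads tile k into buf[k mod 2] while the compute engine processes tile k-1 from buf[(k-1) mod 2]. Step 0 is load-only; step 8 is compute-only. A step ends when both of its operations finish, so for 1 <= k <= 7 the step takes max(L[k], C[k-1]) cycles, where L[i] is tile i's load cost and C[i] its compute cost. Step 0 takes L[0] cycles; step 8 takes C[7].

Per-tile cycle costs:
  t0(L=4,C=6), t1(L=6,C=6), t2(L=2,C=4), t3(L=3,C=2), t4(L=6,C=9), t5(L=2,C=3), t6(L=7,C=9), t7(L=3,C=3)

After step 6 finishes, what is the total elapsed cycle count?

end_cycle[6] = 42

step 0: L[0]=4 → dur=4, Σ=4 | A=load:t0 B=idle [load-only]
step 1: L[1]=6 C[0]=6 → dur=6, Σ=10 | A=compute:t0 B=load:t1 [tied]
step 2: L[2]=2 C[1]=6 → dur=6, Σ=16 | A=load:t2 B=compute:t1 [compute-bound]
step 3: L[3]=3 C[2]=4 → dur=4, Σ=20 | A=compute:t2 B=load:t3 [compute-bound]
step 4: L[4]=6 C[3]=2 → dur=6, Σ=26 | A=load:t4 B=compute:t3 [load-bound]
step 5: L[5]=2 C[4]=9 → dur=9, Σ=35 | A=compute:t4 B=load:t5 [compute-bound]
step 6: L[6]=7 C[5]=3 → dur=7, Σ=42 | A=load:t6 B=compute:t5 [load-bound]
step 7: L[7]=3 C[6]=9 → dur=9, Σ=51 | A=compute:t6 B=load:t7 [compute-bound]
step 8: C[7]=3 → dur=3, Σ=54 | A=idle B=compute:t7 [compute-only]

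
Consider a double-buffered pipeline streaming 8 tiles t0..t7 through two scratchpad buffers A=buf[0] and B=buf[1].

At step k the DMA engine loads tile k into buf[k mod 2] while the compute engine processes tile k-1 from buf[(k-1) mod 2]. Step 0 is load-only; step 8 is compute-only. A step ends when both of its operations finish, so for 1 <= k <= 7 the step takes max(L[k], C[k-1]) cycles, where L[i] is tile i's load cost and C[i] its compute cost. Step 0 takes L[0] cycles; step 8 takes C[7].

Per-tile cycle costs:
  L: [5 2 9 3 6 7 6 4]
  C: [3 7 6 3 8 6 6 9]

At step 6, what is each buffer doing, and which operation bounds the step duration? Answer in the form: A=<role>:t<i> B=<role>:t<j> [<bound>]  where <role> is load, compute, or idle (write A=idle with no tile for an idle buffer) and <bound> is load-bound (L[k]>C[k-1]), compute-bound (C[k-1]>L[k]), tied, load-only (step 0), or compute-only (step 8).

[0] DMA t0→A (5c) ∥ CU idle ⇒ 5c, clock 5
[1] DMA t1→B (2c) ∥ CU A:t0 (3c) ⇒ 3c, clock 8
[2] DMA t2→A (9c) ∥ CU B:t1 (7c) ⇒ 9c, clock 17
[3] DMA t3→B (3c) ∥ CU A:t2 (6c) ⇒ 6c, clock 23
[4] DMA t4→A (6c) ∥ CU B:t3 (3c) ⇒ 6c, clock 29
[5] DMA t5→B (7c) ∥ CU A:t4 (8c) ⇒ 8c, clock 37
[6] DMA t6→A (6c) ∥ CU B:t5 (6c) ⇒ 6c, clock 43
[7] DMA t7→B (4c) ∥ CU A:t6 (6c) ⇒ 6c, clock 49
[8] DMA idle ∥ CU B:t7 (9c) ⇒ 9c, clock 58

step 6: A=load:t6 B=compute:t5 [tied]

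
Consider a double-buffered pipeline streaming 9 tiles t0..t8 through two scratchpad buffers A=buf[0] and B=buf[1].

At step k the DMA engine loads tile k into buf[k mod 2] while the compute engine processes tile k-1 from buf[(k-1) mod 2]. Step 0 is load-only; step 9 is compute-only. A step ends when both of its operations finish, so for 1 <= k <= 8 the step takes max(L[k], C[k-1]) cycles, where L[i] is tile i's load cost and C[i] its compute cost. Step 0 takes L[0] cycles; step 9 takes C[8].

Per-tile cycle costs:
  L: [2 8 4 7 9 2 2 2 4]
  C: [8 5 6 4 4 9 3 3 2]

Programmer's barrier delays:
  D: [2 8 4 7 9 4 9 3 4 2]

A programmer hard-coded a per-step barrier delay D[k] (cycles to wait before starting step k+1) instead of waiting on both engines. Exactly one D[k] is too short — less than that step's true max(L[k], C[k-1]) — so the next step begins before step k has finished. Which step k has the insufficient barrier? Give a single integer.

hazard at step 2

step 0: need L[0]=2 = 2; D[0]=2 ok
step 1: need max(L[1]=8,C[0]=8) = 8; D[1]=8 ok
step 2: need max(L[2]=4,C[1]=5) = 5; D[2]=4 SHORT
step 3: need max(L[3]=7,C[2]=6) = 7; D[3]=7 ok
step 4: need max(L[4]=9,C[3]=4) = 9; D[4]=9 ok
step 5: need max(L[5]=2,C[4]=4) = 4; D[5]=4 ok
step 6: need max(L[6]=2,C[5]=9) = 9; D[6]=9 ok
step 7: need max(L[7]=2,C[6]=3) = 3; D[7]=3 ok
step 8: need max(L[8]=4,C[7]=3) = 4; D[8]=4 ok
step 9: need C[8]=2 = 2; D[9]=2 ok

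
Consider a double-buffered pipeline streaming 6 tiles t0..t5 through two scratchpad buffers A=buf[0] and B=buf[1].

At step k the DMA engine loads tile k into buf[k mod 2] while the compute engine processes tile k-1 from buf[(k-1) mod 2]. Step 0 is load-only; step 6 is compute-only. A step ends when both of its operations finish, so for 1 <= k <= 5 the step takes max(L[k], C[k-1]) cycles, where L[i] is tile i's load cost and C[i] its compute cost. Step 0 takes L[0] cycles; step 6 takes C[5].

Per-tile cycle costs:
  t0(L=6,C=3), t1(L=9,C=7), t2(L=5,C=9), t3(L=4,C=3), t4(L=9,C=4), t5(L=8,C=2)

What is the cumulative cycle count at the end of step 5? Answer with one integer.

end_cycle[5] = 48

  0. 6=6c; end=6; A:t0 B:-
  1. max(9,3)=9c; end=15; A:t0 B:t1
  2. max(5,7)=7c; end=22; A:t2 B:t1
  3. max(4,9)=9c; end=31; A:t2 B:t3
  4. max(9,3)=9c; end=40; A:t4 B:t3
  5. max(8,4)=8c; end=48; A:t4 B:t5
  6. 2=2c; end=50; A:t4 B:t5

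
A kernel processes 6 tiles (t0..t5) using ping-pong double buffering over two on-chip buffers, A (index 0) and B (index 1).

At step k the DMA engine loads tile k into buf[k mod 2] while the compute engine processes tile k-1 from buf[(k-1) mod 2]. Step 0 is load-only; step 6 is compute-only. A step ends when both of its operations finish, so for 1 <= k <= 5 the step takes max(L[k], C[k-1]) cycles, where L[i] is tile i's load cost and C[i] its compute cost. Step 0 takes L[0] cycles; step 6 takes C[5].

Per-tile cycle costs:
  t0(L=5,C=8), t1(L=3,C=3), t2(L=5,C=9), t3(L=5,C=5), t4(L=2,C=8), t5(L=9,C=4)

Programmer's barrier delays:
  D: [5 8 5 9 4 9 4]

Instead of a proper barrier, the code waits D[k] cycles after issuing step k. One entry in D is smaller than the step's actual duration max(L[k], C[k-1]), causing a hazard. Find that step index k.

[0] required=L[0]=5=5 vs D=5 ok
[1] required=max(L[1]=3,C[0]=8)=8 vs D=8 ok
[2] required=max(L[2]=5,C[1]=3)=5 vs D=5 ok
[3] required=max(L[3]=5,C[2]=9)=9 vs D=9 ok
[4] required=max(L[4]=2,C[3]=5)=5 vs D=4 SHORT
[5] required=max(L[5]=9,C[4]=8)=9 vs D=9 ok
[6] required=C[5]=4=4 vs D=4 ok

hazard at step 4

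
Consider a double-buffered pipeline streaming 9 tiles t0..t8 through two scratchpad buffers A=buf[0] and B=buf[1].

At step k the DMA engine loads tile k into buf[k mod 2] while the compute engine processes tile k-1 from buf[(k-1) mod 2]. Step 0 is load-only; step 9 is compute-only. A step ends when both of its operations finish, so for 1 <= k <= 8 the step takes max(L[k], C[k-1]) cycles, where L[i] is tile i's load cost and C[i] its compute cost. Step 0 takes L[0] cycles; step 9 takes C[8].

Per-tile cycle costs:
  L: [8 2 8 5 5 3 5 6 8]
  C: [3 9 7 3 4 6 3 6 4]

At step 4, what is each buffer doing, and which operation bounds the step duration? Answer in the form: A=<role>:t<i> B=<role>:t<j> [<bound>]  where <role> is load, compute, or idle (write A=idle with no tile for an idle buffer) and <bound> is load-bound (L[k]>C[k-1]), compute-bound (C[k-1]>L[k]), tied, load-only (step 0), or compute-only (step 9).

step 4: A=load:t4 B=compute:t3 [load-bound]

[0] DMA t0→A (8c) ∥ CU idle ⇒ 8c, clock 8
[1] DMA t1→B (2c) ∥ CU A:t0 (3c) ⇒ 3c, clock 11
[2] DMA t2→A (8c) ∥ CU B:t1 (9c) ⇒ 9c, clock 20
[3] DMA t3→B (5c) ∥ CU A:t2 (7c) ⇒ 7c, clock 27
[4] DMA t4→A (5c) ∥ CU B:t3 (3c) ⇒ 5c, clock 32
[5] DMA t5→B (3c) ∥ CU A:t4 (4c) ⇒ 4c, clock 36
[6] DMA t6→A (5c) ∥ CU B:t5 (6c) ⇒ 6c, clock 42
[7] DMA t7→B (6c) ∥ CU A:t6 (3c) ⇒ 6c, clock 48
[8] DMA t8→A (8c) ∥ CU B:t7 (6c) ⇒ 8c, clock 56
[9] DMA idle ∥ CU A:t8 (4c) ⇒ 4c, clock 60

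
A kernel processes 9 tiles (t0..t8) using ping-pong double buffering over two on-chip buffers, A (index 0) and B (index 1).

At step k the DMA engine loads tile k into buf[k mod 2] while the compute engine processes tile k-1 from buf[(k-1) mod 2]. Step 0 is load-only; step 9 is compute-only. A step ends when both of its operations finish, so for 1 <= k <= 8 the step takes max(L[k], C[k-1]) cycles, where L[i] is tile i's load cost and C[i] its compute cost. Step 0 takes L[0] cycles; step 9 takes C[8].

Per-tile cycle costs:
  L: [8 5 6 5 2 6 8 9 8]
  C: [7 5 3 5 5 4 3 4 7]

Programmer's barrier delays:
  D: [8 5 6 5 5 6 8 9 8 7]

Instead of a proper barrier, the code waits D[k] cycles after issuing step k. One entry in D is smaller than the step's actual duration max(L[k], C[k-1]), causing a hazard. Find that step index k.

step 0: need L[0]=8 = 8; D[0]=8 ok
step 1: need max(L[1]=5,C[0]=7) = 7; D[1]=5 SHORT
step 2: need max(L[2]=6,C[1]=5) = 6; D[2]=6 ok
step 3: need max(L[3]=5,C[2]=3) = 5; D[3]=5 ok
step 4: need max(L[4]=2,C[3]=5) = 5; D[4]=5 ok
step 5: need max(L[5]=6,C[4]=5) = 6; D[5]=6 ok
step 6: need max(L[6]=8,C[5]=4) = 8; D[6]=8 ok
step 7: need max(L[7]=9,C[6]=3) = 9; D[7]=9 ok
step 8: need max(L[8]=8,C[7]=4) = 8; D[8]=8 ok
step 9: need C[8]=7 = 7; D[9]=7 ok

hazard at step 1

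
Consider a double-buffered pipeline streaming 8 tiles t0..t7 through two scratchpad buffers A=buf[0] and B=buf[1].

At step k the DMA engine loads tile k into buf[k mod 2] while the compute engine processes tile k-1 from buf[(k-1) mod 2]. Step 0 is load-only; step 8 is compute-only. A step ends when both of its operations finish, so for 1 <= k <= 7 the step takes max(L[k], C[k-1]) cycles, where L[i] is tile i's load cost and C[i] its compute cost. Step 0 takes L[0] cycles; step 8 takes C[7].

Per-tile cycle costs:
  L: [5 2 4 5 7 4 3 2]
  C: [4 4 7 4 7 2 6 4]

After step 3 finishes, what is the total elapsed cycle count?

end_cycle[3] = 20

k=0 load=t0/5c comp=- wait=5 total=5
k=1 load=t1/2c comp=t0/4c wait=4 total=9
k=2 load=t2/4c comp=t1/4c wait=4 total=13
k=3 load=t3/5c comp=t2/7c wait=7 total=20
k=4 load=t4/7c comp=t3/4c wait=7 total=27
k=5 load=t5/4c comp=t4/7c wait=7 total=34
k=6 load=t6/3c comp=t5/2c wait=3 total=37
k=7 load=t7/2c comp=t6/6c wait=6 total=43
k=8 load=- comp=t7/4c wait=4 total=47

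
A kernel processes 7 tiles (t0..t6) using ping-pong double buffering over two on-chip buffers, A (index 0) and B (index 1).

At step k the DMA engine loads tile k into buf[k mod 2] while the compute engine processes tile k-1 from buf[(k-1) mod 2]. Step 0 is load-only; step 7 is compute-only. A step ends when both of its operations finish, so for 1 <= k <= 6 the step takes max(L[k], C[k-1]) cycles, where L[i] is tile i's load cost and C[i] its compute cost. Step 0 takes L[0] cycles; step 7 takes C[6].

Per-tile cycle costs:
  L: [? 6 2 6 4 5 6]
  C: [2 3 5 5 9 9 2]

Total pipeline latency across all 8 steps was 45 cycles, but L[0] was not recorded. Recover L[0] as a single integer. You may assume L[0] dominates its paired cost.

step 0 | dur = L[0]=? = L[0]  (unknown; binding)
step 1 | dur = max(L[1]=6, C[0]=2) = 6
step 2 | dur = max(L[2]=2, C[1]=3) = 3
step 3 | dur = max(L[3]=6, C[2]=5) = 6
step 4 | dur = max(L[4]=4, C[3]=5) = 5
step 5 | dur = max(L[5]=5, C[4]=9) = 9
step 6 | dur = max(L[6]=6, C[5]=9) = 9
step 7 | dur = C[6]=2 = 2
sum of known step durations = 40
dur[0] = total - known = 45 - 40 = 5
L[0] is the binding max in step 0, so L[0] = dur[0] = 5

L[0] = 5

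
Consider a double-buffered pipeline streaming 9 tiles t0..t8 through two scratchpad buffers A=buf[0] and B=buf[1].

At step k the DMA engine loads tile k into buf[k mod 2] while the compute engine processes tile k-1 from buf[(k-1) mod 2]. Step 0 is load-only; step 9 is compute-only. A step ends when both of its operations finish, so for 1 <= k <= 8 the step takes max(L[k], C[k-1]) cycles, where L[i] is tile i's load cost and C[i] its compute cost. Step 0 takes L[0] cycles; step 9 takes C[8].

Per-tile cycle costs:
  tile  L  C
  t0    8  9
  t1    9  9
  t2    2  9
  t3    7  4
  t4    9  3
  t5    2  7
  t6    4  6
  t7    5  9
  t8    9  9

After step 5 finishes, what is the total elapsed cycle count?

  0. 8=8c; end=8; A:t0 B:-
  1. max(9,9)=9c; end=17; A:t0 B:t1
  2. max(2,9)=9c; end=26; A:t2 B:t1
  3. max(7,9)=9c; end=35; A:t2 B:t3
  4. max(9,4)=9c; end=44; A:t4 B:t3
  5. max(2,3)=3c; end=47; A:t4 B:t5
  6. max(4,7)=7c; end=54; A:t6 B:t5
  7. max(5,6)=6c; end=60; A:t6 B:t7
  8. max(9,9)=9c; end=69; A:t8 B:t7
  9. 9=9c; end=78; A:t8 B:t7

end_cycle[5] = 47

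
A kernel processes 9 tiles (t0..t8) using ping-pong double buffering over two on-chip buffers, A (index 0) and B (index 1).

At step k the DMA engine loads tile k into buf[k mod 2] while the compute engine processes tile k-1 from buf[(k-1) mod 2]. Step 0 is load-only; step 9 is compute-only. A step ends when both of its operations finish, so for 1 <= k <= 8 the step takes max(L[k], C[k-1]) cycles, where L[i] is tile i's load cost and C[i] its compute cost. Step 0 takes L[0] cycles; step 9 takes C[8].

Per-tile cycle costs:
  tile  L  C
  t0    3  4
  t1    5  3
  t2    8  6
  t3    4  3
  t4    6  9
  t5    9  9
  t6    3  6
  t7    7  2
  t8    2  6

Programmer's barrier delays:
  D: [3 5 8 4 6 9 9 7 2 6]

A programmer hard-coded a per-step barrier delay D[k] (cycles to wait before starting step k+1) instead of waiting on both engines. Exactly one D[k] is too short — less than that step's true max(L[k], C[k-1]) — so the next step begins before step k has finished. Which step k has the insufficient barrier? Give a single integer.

step 0: need L[0]=3 = 3; D[0]=3 ok
step 1: need max(L[1]=5,C[0]=4) = 5; D[1]=5 ok
step 2: need max(L[2]=8,C[1]=3) = 8; D[2]=8 ok
step 3: need max(L[3]=4,C[2]=6) = 6; D[3]=4 SHORT
step 4: need max(L[4]=6,C[3]=3) = 6; D[4]=6 ok
step 5: need max(L[5]=9,C[4]=9) = 9; D[5]=9 ok
step 6: need max(L[6]=3,C[5]=9) = 9; D[6]=9 ok
step 7: need max(L[7]=7,C[6]=6) = 7; D[7]=7 ok
step 8: need max(L[8]=2,C[7]=2) = 2; D[8]=2 ok
step 9: need C[8]=6 = 6; D[9]=6 ok

hazard at step 3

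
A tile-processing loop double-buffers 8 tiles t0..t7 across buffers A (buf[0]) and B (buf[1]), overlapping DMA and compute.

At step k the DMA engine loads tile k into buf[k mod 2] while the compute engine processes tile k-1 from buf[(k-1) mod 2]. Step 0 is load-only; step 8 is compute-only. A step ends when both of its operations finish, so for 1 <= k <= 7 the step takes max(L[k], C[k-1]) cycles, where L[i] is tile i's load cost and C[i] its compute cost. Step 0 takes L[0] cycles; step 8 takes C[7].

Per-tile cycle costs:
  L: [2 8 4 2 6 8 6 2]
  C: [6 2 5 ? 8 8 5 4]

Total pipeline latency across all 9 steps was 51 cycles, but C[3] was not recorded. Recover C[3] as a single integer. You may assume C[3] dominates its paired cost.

step 0 = dur = L[0]=2 = 2
step 1 = dur = max(L[1]=8, C[0]=6) = 8
step 2 = dur = max(L[2]=4, C[1]=2) = 4
step 3 = dur = max(L[3]=2, C[2]=5) = 5
step 4 = dur = max(L[4]=6, C[3]=?) = C[3]  (unknown; binding)
step 5 = dur = max(L[5]=8, C[4]=8) = 8
step 6 = dur = max(L[6]=6, C[5]=8) = 8
step 7 = dur = max(L[7]=2, C[6]=5) = 5
step 8 = dur = C[7]=4 = 4
sum of known step durations = 44
dur[4] = total - known = 51 - 44 = 7
C[3] is the binding max in step 4, so C[3] = dur[4] = 7

C[3] = 7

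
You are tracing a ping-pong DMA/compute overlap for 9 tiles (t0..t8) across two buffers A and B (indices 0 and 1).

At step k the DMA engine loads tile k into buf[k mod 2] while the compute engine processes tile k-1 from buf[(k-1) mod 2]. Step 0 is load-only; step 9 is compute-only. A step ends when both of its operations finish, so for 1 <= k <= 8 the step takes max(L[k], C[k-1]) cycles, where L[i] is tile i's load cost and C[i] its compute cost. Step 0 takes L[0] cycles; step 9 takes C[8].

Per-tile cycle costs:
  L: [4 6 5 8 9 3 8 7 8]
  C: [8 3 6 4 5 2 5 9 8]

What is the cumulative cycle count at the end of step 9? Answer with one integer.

[0] DMA t0→A (4c) ∥ CU idle ⇒ 4c, clock 4
[1] DMA t1→B (6c) ∥ CU A:t0 (8c) ⇒ 8c, clock 12
[2] DMA t2→A (5c) ∥ CU B:t1 (3c) ⇒ 5c, clock 17
[3] DMA t3→B (8c) ∥ CU A:t2 (6c) ⇒ 8c, clock 25
[4] DMA t4→A (9c) ∥ CU B:t3 (4c) ⇒ 9c, clock 34
[5] DMA t5→B (3c) ∥ CU A:t4 (5c) ⇒ 5c, clock 39
[6] DMA t6→A (8c) ∥ CU B:t5 (2c) ⇒ 8c, clock 47
[7] DMA t7→B (7c) ∥ CU A:t6 (5c) ⇒ 7c, clock 54
[8] DMA t8→A (8c) ∥ CU B:t7 (9c) ⇒ 9c, clock 63
[9] DMA idle ∥ CU A:t8 (8c) ⇒ 8c, clock 71

end_cycle[9] = 71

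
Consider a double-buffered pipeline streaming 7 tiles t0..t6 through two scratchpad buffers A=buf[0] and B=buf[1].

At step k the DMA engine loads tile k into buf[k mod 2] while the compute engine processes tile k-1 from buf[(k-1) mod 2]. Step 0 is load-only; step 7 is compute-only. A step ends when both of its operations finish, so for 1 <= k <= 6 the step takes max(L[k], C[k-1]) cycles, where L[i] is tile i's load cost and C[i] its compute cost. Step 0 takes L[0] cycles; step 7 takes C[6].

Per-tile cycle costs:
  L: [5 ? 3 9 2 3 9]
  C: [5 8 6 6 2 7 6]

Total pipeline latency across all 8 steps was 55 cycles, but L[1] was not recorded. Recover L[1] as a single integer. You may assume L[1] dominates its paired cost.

L[1] = 9

step 0: dur = L[0]=5 = 5
step 1: dur = max(L[1]=?, C[0]=5) = L[1]  (unknown; binding)
step 2: dur = max(L[2]=3, C[1]=8) = 8
step 3: dur = max(L[3]=9, C[2]=6) = 9
step 4: dur = max(L[4]=2, C[3]=6) = 6
step 5: dur = max(L[5]=3, C[4]=2) = 3
step 6: dur = max(L[6]=9, C[5]=7) = 9
step 7: dur = C[6]=6 = 6
sum of known step durations = 46
dur[1] = total - known = 55 - 46 = 9
L[1] is the binding max in step 1, so L[1] = dur[1] = 9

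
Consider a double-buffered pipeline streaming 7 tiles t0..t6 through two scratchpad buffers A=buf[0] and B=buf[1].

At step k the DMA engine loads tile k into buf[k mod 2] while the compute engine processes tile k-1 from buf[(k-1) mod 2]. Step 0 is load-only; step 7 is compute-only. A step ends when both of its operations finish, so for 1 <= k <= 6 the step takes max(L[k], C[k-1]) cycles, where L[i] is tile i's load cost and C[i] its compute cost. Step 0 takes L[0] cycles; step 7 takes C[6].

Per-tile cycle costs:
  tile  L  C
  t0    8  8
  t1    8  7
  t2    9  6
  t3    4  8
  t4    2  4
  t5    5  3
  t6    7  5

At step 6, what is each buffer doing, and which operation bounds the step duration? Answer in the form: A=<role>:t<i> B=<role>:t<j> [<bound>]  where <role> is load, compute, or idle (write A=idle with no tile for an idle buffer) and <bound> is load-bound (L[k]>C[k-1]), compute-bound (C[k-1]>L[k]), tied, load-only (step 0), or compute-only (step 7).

step 6: A=load:t6 B=compute:t5 [load-bound]

  0. 8=8c; end=8; A:t0 B:-
  1. max(8,8)=8c; end=16; A:t0 B:t1
  2. max(9,7)=9c; end=25; A:t2 B:t1
  3. max(4,6)=6c; end=31; A:t2 B:t3
  4. max(2,8)=8c; end=39; A:t4 B:t3
  5. max(5,4)=5c; end=44; A:t4 B:t5
  6. max(7,3)=7c; end=51; A:t6 B:t5
  7. 5=5c; end=56; A:t6 B:t5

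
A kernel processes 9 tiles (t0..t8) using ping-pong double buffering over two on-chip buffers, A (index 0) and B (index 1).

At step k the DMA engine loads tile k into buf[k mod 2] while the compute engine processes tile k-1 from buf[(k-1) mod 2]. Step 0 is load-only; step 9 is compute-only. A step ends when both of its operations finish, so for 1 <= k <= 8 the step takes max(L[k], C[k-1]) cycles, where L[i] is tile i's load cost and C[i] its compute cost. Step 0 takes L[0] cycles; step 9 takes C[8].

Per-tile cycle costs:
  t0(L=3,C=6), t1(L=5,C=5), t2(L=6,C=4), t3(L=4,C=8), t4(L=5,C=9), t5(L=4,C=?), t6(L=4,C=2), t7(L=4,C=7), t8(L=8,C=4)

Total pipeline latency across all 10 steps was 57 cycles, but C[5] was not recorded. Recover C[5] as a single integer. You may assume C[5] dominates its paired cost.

C[5] = 5

step 0 → dur = L[0]=3 = 3
step 1 → dur = max(L[1]=5, C[0]=6) = 6
step 2 → dur = max(L[2]=6, C[1]=5) = 6
step 3 → dur = max(L[3]=4, C[2]=4) = 4
step 4 → dur = max(L[4]=5, C[3]=8) = 8
step 5 → dur = max(L[5]=4, C[4]=9) = 9
step 6 → dur = max(L[6]=4, C[5]=?) = C[5]  (unknown; binding)
step 7 → dur = max(L[7]=4, C[6]=2) = 4
step 8 → dur = max(L[8]=8, C[7]=7) = 8
step 9 → dur = C[8]=4 = 4
sum of known step durations = 52
dur[6] = total - known = 57 - 52 = 5
C[5] is the binding max in step 6, so C[5] = dur[6] = 5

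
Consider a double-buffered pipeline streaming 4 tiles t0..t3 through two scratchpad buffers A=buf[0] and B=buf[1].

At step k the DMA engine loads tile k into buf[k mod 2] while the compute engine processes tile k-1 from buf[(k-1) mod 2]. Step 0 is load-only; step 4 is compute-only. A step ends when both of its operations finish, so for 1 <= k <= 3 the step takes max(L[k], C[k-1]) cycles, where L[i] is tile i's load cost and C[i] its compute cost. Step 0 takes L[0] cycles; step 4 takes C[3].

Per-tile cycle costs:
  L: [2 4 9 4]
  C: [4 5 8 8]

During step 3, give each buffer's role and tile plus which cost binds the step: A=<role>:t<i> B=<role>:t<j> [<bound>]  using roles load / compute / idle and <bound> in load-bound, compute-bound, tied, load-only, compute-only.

step 3: A=compute:t2 B=load:t3 [compute-bound]

step 0: L[0]=2 → dur=2, Σ=2 | A=load:t0 B=idle [load-only]
step 1: L[1]=4 C[0]=4 → dur=4, Σ=6 | A=compute:t0 B=load:t1 [tied]
step 2: L[2]=9 C[1]=5 → dur=9, Σ=15 | A=load:t2 B=compute:t1 [load-bound]
step 3: L[3]=4 C[2]=8 → dur=8, Σ=23 | A=compute:t2 B=load:t3 [compute-bound]
step 4: C[3]=8 → dur=8, Σ=31 | A=idle B=compute:t3 [compute-only]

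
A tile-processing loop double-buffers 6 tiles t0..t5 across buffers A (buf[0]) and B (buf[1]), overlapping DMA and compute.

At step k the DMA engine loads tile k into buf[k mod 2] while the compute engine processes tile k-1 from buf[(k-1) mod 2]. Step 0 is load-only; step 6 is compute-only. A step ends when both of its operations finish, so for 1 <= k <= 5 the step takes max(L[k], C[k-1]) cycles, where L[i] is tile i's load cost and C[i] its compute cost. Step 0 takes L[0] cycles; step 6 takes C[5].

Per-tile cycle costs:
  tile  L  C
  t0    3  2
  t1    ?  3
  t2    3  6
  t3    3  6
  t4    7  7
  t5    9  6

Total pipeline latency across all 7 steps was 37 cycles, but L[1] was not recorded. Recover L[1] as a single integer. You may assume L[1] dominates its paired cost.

step 0 | dur = L[0]=3 = 3
step 1 | dur = max(L[1]=?, C[0]=2) = L[1]  (unknown; binding)
step 2 | dur = max(L[2]=3, C[1]=3) = 3
step 3 | dur = max(L[3]=3, C[2]=6) = 6
step 4 | dur = max(L[4]=7, C[3]=6) = 7
step 5 | dur = max(L[5]=9, C[4]=7) = 9
step 6 | dur = C[5]=6 = 6
sum of known step durations = 34
dur[1] = total - known = 37 - 34 = 3
L[1] is the binding max in step 1, so L[1] = dur[1] = 3

L[1] = 3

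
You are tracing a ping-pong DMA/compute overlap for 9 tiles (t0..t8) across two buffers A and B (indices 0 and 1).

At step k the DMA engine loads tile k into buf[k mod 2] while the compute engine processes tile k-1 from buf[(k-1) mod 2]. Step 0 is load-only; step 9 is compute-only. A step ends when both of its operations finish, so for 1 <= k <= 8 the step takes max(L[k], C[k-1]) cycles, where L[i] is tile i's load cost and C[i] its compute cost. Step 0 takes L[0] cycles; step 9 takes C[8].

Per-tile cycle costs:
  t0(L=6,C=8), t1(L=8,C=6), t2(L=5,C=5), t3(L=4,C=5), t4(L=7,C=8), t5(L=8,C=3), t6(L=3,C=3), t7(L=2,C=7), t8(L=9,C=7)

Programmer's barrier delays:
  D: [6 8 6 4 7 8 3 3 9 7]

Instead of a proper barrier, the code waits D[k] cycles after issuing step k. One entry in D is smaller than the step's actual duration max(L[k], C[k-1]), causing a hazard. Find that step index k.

[0] required=L[0]=6=6 vs D=6 ok
[1] required=max(L[1]=8,C[0]=8)=8 vs D=8 ok
[2] required=max(L[2]=5,C[1]=6)=6 vs D=6 ok
[3] required=max(L[3]=4,C[2]=5)=5 vs D=4 SHORT
[4] required=max(L[4]=7,C[3]=5)=7 vs D=7 ok
[5] required=max(L[5]=8,C[4]=8)=8 vs D=8 ok
[6] required=max(L[6]=3,C[5]=3)=3 vs D=3 ok
[7] required=max(L[7]=2,C[6]=3)=3 vs D=3 ok
[8] required=max(L[8]=9,C[7]=7)=9 vs D=9 ok
[9] required=C[8]=7=7 vs D=7 ok

hazard at step 3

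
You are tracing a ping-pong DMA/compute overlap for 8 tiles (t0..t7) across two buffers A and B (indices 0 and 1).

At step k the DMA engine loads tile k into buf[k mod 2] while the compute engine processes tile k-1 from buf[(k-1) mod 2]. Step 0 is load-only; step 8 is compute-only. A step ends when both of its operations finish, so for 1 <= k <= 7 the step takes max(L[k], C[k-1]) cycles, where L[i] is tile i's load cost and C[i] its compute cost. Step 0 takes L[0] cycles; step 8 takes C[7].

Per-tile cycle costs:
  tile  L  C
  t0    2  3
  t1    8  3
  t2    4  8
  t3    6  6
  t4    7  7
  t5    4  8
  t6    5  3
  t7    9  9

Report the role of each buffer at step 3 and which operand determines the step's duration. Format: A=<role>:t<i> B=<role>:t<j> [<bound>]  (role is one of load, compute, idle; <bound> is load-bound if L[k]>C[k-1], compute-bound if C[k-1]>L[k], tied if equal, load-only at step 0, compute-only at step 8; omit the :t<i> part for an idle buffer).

step 0: L[0]=2 → dur=2, Σ=2 | A=load:t0 B=idle [load-only]
step 1: L[1]=8 C[0]=3 → dur=8, Σ=10 | A=compute:t0 B=load:t1 [load-bound]
step 2: L[2]=4 C[1]=3 → dur=4, Σ=14 | A=load:t2 B=compute:t1 [load-bound]
step 3: L[3]=6 C[2]=8 → dur=8, Σ=22 | A=compute:t2 B=load:t3 [compute-bound]
step 4: L[4]=7 C[3]=6 → dur=7, Σ=29 | A=load:t4 B=compute:t3 [load-bound]
step 5: L[5]=4 C[4]=7 → dur=7, Σ=36 | A=compute:t4 B=load:t5 [compute-bound]
step 6: L[6]=5 C[5]=8 → dur=8, Σ=44 | A=load:t6 B=compute:t5 [compute-bound]
step 7: L[7]=9 C[6]=3 → dur=9, Σ=53 | A=compute:t6 B=load:t7 [load-bound]
step 8: C[7]=9 → dur=9, Σ=62 | A=idle B=compute:t7 [compute-only]

step 3: A=compute:t2 B=load:t3 [compute-bound]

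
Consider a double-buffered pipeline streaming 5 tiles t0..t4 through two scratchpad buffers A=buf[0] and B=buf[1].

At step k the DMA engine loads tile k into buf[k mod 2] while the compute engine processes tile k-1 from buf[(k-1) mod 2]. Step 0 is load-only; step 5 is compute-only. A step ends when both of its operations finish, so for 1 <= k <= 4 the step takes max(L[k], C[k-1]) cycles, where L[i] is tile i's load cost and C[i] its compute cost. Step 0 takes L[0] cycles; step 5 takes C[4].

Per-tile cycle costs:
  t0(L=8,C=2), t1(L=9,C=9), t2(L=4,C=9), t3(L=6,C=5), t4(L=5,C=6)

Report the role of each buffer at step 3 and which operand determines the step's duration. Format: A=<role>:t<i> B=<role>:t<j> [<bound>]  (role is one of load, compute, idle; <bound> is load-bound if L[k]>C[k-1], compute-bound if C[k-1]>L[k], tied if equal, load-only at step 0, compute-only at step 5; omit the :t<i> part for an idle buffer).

step 3: A=compute:t2 B=load:t3 [compute-bound]

[0] DMA t0→A (8c) ∥ CU idle ⇒ 8c, clock 8
[1] DMA t1→B (9c) ∥ CU A:t0 (2c) ⇒ 9c, clock 17
[2] DMA t2→A (4c) ∥ CU B:t1 (9c) ⇒ 9c, clock 26
[3] DMA t3→B (6c) ∥ CU A:t2 (9c) ⇒ 9c, clock 35
[4] DMA t4→A (5c) ∥ CU B:t3 (5c) ⇒ 5c, clock 40
[5] DMA idle ∥ CU A:t4 (6c) ⇒ 6c, clock 46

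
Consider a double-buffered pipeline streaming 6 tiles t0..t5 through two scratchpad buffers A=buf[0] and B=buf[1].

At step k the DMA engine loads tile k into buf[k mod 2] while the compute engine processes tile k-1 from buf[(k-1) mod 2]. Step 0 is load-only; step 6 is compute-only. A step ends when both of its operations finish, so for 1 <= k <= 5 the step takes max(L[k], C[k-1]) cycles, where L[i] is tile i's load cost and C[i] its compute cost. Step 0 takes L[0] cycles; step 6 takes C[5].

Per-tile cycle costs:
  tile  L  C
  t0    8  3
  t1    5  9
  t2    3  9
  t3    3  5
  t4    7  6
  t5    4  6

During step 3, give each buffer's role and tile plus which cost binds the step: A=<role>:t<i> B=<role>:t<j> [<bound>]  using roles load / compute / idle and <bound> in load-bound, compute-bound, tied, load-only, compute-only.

[0] DMA t0→A (8c) ∥ CU idle ⇒ 8c, clock 8
[1] DMA t1→B (5c) ∥ CU A:t0 (3c) ⇒ 5c, clock 13
[2] DMA t2→A (3c) ∥ CU B:t1 (9c) ⇒ 9c, clock 22
[3] DMA t3→B (3c) ∥ CU A:t2 (9c) ⇒ 9c, clock 31
[4] DMA t4→A (7c) ∥ CU B:t3 (5c) ⇒ 7c, clock 38
[5] DMA t5→B (4c) ∥ CU A:t4 (6c) ⇒ 6c, clock 44
[6] DMA idle ∥ CU B:t5 (6c) ⇒ 6c, clock 50

step 3: A=compute:t2 B=load:t3 [compute-bound]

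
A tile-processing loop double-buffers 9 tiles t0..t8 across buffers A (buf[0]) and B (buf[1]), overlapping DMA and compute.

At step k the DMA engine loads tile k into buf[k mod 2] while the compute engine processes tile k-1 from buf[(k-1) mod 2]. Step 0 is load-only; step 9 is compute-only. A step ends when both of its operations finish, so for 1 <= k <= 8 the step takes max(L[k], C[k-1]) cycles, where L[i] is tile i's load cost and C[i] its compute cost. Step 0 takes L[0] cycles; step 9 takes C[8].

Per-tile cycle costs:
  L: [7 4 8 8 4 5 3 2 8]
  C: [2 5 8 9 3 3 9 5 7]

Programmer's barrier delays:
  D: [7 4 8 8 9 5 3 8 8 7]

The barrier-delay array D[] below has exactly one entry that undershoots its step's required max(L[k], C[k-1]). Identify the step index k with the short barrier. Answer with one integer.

hazard at step 7

[0] required=L[0]=7=7 vs D=7 ok
[1] required=max(L[1]=4,C[0]=2)=4 vs D=4 ok
[2] required=max(L[2]=8,C[1]=5)=8 vs D=8 ok
[3] required=max(L[3]=8,C[2]=8)=8 vs D=8 ok
[4] required=max(L[4]=4,C[3]=9)=9 vs D=9 ok
[5] required=max(L[5]=5,C[4]=3)=5 vs D=5 ok
[6] required=max(L[6]=3,C[5]=3)=3 vs D=3 ok
[7] required=max(L[7]=2,C[6]=9)=9 vs D=8 SHORT
[8] required=max(L[8]=8,C[7]=5)=8 vs D=8 ok
[9] required=C[8]=7=7 vs D=7 ok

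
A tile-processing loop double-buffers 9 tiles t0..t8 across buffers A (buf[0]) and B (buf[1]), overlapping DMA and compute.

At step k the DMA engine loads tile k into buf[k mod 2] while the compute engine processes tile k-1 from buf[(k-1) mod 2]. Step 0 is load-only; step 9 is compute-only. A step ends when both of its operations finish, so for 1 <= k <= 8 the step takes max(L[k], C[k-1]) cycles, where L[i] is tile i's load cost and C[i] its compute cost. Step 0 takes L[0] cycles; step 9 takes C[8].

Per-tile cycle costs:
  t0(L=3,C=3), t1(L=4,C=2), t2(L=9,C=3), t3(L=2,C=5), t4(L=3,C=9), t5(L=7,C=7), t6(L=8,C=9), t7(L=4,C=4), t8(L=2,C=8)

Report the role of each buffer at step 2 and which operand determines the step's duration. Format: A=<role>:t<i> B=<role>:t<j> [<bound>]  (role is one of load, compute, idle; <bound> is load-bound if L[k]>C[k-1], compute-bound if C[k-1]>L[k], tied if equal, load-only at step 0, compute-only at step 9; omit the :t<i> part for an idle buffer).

[0] DMA t0→A (3c) ∥ CU idle ⇒ 3c, clock 3
[1] DMA t1→B (4c) ∥ CU A:t0 (3c) ⇒ 4c, clock 7
[2] DMA t2→A (9c) ∥ CU B:t1 (2c) ⇒ 9c, clock 16
[3] DMA t3→B (2c) ∥ CU A:t2 (3c) ⇒ 3c, clock 19
[4] DMA t4→A (3c) ∥ CU B:t3 (5c) ⇒ 5c, clock 24
[5] DMA t5→B (7c) ∥ CU A:t4 (9c) ⇒ 9c, clock 33
[6] DMA t6→A (8c) ∥ CU B:t5 (7c) ⇒ 8c, clock 41
[7] DMA t7→B (4c) ∥ CU A:t6 (9c) ⇒ 9c, clock 50
[8] DMA t8→A (2c) ∥ CU B:t7 (4c) ⇒ 4c, clock 54
[9] DMA idle ∥ CU A:t8 (8c) ⇒ 8c, clock 62

step 2: A=load:t2 B=compute:t1 [load-bound]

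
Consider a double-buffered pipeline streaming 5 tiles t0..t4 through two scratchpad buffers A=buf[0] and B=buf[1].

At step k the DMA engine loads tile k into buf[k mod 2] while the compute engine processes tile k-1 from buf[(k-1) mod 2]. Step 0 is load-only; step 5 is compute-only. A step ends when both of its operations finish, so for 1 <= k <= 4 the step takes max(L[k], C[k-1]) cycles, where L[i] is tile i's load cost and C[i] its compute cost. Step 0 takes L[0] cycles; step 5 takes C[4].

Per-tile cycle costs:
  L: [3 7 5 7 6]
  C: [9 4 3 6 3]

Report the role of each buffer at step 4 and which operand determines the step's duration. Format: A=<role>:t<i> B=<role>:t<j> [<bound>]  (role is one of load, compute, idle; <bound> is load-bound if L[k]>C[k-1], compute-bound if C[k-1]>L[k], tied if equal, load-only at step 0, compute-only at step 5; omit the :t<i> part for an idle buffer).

step 4: A=load:t4 B=compute:t3 [tied]

  0. 3=3c; end=3; A:t0 B:-
  1. max(7,9)=9c; end=12; A:t0 B:t1
  2. max(5,4)=5c; end=17; A:t2 B:t1
  3. max(7,3)=7c; end=24; A:t2 B:t3
  4. max(6,6)=6c; end=30; A:t4 B:t3
  5. 3=3c; end=33; A:t4 B:t3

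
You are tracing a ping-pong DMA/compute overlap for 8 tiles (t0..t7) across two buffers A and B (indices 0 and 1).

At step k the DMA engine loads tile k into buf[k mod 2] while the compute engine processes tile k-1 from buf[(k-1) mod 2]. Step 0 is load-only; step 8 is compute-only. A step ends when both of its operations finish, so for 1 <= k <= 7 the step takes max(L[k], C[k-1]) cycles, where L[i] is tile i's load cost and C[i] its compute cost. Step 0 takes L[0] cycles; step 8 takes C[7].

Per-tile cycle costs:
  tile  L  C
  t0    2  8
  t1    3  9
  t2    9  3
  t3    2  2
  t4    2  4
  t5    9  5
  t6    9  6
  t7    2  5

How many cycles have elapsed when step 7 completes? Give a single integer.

[0] DMA t0→A (2c) ∥ CU idle ⇒ 2c, clock 2
[1] DMA t1→B (3c) ∥ CU A:t0 (8c) ⇒ 8c, clock 10
[2] DMA t2→A (9c) ∥ CU B:t1 (9c) ⇒ 9c, clock 19
[3] DMA t3→B (2c) ∥ CU A:t2 (3c) ⇒ 3c, clock 22
[4] DMA t4→A (2c) ∥ CU B:t3 (2c) ⇒ 2c, clock 24
[5] DMA t5→B (9c) ∥ CU A:t4 (4c) ⇒ 9c, clock 33
[6] DMA t6→A (9c) ∥ CU B:t5 (5c) ⇒ 9c, clock 42
[7] DMA t7→B (2c) ∥ CU A:t6 (6c) ⇒ 6c, clock 48
[8] DMA idle ∥ CU B:t7 (5c) ⇒ 5c, clock 53

end_cycle[7] = 48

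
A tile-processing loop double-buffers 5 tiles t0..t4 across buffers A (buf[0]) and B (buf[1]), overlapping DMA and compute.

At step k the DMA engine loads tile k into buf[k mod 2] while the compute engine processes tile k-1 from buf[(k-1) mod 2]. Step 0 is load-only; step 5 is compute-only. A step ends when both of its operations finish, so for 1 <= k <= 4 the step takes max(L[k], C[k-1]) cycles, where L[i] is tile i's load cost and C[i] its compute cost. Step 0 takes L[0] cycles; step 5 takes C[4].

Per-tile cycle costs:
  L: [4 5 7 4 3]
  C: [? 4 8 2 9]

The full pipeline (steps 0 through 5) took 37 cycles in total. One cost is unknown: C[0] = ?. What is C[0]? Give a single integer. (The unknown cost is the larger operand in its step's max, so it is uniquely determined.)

C[0] = 6

step 0: dur = L[0]=4 = 4
step 1: dur = max(L[1]=5, C[0]=?) = C[0]  (unknown; binding)
step 2: dur = max(L[2]=7, C[1]=4) = 7
step 3: dur = max(L[3]=4, C[2]=8) = 8
step 4: dur = max(L[4]=3, C[3]=2) = 3
step 5: dur = C[4]=9 = 9
sum of known step durations = 31
dur[1] = total - known = 37 - 31 = 6
C[0] is the binding max in step 1, so C[0] = dur[1] = 6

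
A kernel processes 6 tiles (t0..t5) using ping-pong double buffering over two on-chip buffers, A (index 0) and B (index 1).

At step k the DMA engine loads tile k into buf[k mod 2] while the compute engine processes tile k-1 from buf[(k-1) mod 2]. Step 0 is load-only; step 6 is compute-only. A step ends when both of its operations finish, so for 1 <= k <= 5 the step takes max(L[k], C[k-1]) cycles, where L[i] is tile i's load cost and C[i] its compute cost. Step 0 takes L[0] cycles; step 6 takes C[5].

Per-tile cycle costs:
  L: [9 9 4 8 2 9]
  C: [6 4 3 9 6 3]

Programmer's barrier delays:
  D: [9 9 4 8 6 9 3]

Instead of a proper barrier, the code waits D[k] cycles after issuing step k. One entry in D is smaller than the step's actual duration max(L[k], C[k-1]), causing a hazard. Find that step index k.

hazard at step 4

step 0: need L[0]=9 = 9; D[0]=9 ok
step 1: need max(L[1]=9,C[0]=6) = 9; D[1]=9 ok
step 2: need max(L[2]=4,C[1]=4) = 4; D[2]=4 ok
step 3: need max(L[3]=8,C[2]=3) = 8; D[3]=8 ok
step 4: need max(L[4]=2,C[3]=9) = 9; D[4]=6 SHORT
step 5: need max(L[5]=9,C[4]=6) = 9; D[5]=9 ok
step 6: need C[5]=3 = 3; D[6]=3 ok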